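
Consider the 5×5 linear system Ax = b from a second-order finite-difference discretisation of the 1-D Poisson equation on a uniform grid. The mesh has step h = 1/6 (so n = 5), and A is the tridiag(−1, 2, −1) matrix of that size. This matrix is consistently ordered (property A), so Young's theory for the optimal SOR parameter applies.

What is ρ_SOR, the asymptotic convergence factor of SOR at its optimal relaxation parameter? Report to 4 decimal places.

spectrum of D⁻¹(L+U) = {cos(kπ/6) : 1≤k≤5}; ρ_J = cos(π/6) = 0.8660.
root = sin(π/6) = 0.50000  (since 1−cos² = sin²).
ω* = 2/(1+0.50000) = 1.3333
ρ_SOR = ω* − 1 = 1.3333 − 1 = 0.3333.

ρ_SOR = 0.3333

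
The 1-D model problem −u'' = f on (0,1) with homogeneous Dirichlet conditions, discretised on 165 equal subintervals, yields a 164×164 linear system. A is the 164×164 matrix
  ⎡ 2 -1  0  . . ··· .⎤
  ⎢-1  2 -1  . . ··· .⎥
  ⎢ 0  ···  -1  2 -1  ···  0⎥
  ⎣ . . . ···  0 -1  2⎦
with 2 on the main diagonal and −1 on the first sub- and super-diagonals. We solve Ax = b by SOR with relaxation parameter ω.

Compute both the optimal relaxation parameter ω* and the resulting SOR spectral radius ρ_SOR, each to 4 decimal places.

ω* = 1.9626, ρ_SOR = 0.9626

½·tridiag(1,0,1) at n=164: λ_k = cos(kπ/165); max |λ| at k=1 ⇒ ρ_J = cos(π/165) ≈ 0.9998.
1 − cos²(π/165) = sin²(π/165) ⇒ √(1−ρ_J²) = sin(π/165) = 0.01904.
ω* = 2 / (1 + 0.01904) = 2 / 1.01904 ≈ 1.9626.
Hence ρ(B_{ω*}) = 1.9626 − 1 = 0.9626.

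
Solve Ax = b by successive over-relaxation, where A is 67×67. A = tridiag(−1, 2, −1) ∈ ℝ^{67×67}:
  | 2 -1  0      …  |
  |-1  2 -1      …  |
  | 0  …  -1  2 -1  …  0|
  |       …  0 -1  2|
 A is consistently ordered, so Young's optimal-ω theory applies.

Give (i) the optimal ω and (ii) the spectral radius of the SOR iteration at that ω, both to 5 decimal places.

ω* = 1.91171, ρ_SOR = 0.91171

B_J for the 67×67 system has eigenvalues cos(kπ/68); ρ_J = cos(π/68) = 0.99893.
1 − cos²(π/68) = sin²(π/68) ⇒ √(1−ρ_J²) = sin(π/68) = 0.046183.
ω* = 2/(1 + 0.046183) = 2/1.046183 = 1.91171.
ρ_SOR = ω* − 1 ≈ 0.91171.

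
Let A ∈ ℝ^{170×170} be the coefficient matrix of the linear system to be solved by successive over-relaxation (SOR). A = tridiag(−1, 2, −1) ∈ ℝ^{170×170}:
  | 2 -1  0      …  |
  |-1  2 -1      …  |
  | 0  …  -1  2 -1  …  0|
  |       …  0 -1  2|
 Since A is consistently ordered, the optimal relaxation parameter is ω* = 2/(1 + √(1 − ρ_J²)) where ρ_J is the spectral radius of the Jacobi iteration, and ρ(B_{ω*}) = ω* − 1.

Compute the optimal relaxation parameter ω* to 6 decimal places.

ρ_J = max_k |cos(kπ/171)| = cos(π/171) = 0.999831
root = sin(π/171) = 0.0183709  (since 1−cos² = sin²).
[ω*] 2 ÷ (1 + 0.0183709) = 2 ÷ 1.0183709 = 1.963921.
At ω = 1.963921 every |λ(B_ω)| = ω−1, so ρ_SOR = 0.963921.

ω* = 1.963921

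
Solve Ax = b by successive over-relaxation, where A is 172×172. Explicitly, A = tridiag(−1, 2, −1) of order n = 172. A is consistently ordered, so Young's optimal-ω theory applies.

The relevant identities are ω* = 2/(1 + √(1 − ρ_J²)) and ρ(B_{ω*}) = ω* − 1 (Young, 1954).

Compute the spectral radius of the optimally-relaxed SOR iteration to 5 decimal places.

ρ_SOR = 0.96433

B_J for the 172×172 system has eigenvalues cos(kπ/173); ρ_J = cos(π/173) = 0.99984.
root = sin(π/173) = 0.018158  (since 1−cos² = sin²).
Then 2/(1+√(1−ρ_J²)) = 2/(1+0.018158); ω* = 2/1.018158 = 1.96433.
ρ_SOR = ω* − 1 ≈ 0.96433.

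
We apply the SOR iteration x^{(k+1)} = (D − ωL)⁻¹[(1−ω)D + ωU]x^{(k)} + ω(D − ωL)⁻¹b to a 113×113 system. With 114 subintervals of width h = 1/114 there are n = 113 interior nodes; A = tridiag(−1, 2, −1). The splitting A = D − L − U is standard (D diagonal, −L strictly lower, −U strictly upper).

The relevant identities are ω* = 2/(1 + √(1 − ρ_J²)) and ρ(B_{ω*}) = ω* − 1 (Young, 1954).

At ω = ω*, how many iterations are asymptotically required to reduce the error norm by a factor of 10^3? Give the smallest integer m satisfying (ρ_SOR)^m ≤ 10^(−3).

m = 126

[ρ_J] n=113: ρ(B_J) = cos(π/(n+1)) = cos(π/114) = 0.9996203.
√(1−ρ_J²) simplifies to sin(π/114) = 0.0275543.
[ω*] 2 ÷ (1 + 0.0275543) = 2 ÷ 1.0275543 = 1.9463692.
and ρ(B_{ω*}) = 1.9463692 − 1 = 0.9463692.
Need (0.9463692)^m ≤ 10^(−3): m ≥ 3·ln10/|ln 0.9463692| = 6.90776/0.0551225 = 125.317 ⇒ m = 126.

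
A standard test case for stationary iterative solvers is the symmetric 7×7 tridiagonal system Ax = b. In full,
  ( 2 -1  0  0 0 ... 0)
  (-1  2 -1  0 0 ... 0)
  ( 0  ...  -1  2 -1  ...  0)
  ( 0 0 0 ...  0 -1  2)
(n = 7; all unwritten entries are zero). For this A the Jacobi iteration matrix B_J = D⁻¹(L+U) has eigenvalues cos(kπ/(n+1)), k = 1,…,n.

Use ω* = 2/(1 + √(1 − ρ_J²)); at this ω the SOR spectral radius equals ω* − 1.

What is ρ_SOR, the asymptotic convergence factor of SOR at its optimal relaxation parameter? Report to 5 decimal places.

ρ_SOR = 0.44646

spectrum of D⁻¹(L+U) = {cos(kπ/8) : 1≤k≤7}; ρ_J = cos(π/8) = 0.92388.
1 − cos²(π/8) = sin²(π/8) ⇒ √(1−ρ_J²) = sin(π/8) = 0.382683.
ω* = 2/(1+0.382683) = 1.44646
ρ_SOR = ω* − 1 = 1.44646 − 1 = 0.44646.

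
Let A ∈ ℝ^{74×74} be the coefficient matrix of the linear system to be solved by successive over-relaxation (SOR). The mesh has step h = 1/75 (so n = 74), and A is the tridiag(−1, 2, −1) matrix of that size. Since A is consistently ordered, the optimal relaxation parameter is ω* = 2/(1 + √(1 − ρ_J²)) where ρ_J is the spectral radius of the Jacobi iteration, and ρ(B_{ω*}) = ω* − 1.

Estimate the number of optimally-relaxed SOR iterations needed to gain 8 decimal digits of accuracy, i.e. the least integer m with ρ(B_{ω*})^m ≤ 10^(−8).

ρ_J = max_k |cos(kπ/75)| = cos(π/75) = 0.9991228
√(1 − cos²(π/75)) = sin(π/75) ≈ 0.0418757.
ω* = 2/(1 + 0.0418757) = 2/1.0418757 = 1.9196148.
Hence ρ(B_{ω*}) = 1.9196148 − 1 = 0.9196148.
(0.9196148)^m ≤ 10^{−8}  ⇒  m·ln(0.9196148) ≤ −8·ln10  ⇒  m ≥ 219.816  ⇒  m = 220

m = 220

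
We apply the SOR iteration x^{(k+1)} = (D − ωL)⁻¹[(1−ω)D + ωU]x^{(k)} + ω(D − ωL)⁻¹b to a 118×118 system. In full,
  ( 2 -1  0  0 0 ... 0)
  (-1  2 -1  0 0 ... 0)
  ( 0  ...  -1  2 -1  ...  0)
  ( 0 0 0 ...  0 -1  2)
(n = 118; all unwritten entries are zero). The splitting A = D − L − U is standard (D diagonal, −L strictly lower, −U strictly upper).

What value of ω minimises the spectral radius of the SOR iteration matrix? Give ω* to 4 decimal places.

ω* = 1.9486

n=118: λ(B_J) = 1 − λ(A)/2 = cos(kπ/119); k=1 gives ρ_J = 0.9997.
√(1−ρ_J²) = |sin(π/119)| = 0.02640
Then 2/(1+√(1−ρ_J²)) = 2/(1+0.02640); ω* = 2/1.02640 = 1.9486.
[ρ_SOR] ω* − 1 = 0.9486.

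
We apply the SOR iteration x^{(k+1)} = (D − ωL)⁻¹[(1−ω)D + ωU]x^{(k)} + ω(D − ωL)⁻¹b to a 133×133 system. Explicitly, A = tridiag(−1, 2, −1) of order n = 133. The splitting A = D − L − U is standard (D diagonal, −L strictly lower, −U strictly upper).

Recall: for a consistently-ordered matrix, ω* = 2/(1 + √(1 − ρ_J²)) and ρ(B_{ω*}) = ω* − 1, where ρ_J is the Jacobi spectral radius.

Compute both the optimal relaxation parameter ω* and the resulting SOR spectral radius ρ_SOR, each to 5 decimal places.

[ρ_J] n=133: ρ(B_J) = cos(π/(n+1)) = cos(π/134) = 0.99973.
√(1−ρ_J²) simplifies to sin(π/134) = 0.023443.
ω* = 2/(1 + 0.023443) = 2/1.023443 = 1.95419.
ρ_SOR = ω* − 1 = 1.95419 − 1 = 0.95419.

ω* = 1.95419, ρ_SOR = 0.95419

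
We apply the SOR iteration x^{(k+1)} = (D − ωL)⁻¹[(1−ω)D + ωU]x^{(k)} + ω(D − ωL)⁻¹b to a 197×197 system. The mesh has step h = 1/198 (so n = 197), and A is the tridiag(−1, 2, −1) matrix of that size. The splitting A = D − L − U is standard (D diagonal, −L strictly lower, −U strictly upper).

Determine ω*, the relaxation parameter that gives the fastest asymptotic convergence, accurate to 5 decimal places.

ω* = 1.96876

ρ_J = max_k |cos(kπ/198)| = cos(π/198) = 0.99987
√(1−ρ_J²) simplifies to sin(π/198) = 0.015866.
Then 2/(1+√(1−ρ_J²)) = 2/(1+0.015866); ω* = 2/1.015866 = 1.96876.
[ρ_SOR] ω* − 1 = 0.96876.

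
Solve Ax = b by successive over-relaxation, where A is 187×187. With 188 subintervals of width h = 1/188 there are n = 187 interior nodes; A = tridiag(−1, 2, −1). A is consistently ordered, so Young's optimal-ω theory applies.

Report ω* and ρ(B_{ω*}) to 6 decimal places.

With n=187, ρ(Jacobi) = cos(π/188) = 0.999860.
√(1 − cos²(π/188)) = sin(π/188) ≈ 0.0167098.
So ω* = 2/1.0167098 = 1.967130 (Young).
Hence ρ(B_{ω*}) = 1.967130 − 1 = 0.967130.

ω* = 1.967130, ρ_SOR = 0.967130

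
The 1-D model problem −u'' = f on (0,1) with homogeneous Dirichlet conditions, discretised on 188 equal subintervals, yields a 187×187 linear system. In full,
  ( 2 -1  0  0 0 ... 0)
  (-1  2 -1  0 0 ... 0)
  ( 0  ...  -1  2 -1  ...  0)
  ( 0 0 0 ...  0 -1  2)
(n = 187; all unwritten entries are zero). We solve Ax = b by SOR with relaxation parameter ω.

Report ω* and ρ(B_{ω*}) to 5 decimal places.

B_J for the 187×187 system has eigenvalues cos(kπ/188); ρ_J = cos(π/188) = 0.99986.
√(1 − cos²(π/188)) = sin(π/188) ≈ 0.016710.
ω* = 2/(1 + 0.016710) = 2/1.016710 = 1.96713.
At ω = 1.96713 every |λ(B_ω)| = ω−1, so ρ_SOR = 0.96713.

ω* = 1.96713, ρ_SOR = 0.96713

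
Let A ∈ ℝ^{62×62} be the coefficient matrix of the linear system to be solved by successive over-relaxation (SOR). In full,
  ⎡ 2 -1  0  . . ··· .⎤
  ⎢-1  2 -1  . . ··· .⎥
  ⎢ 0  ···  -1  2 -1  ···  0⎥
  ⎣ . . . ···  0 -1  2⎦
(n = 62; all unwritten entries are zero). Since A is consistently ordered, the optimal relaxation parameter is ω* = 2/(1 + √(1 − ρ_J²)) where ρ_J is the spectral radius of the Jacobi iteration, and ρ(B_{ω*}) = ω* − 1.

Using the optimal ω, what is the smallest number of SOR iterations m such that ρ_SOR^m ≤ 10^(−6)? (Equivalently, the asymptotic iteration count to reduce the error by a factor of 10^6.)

m = 139

[ρ_J] n=62: ρ(B_J) = cos(π/(n+1)) = cos(π/63) = 0.9987569.
1 − cos²(π/63) = sin²(π/63) ⇒ √(1−ρ_J²) = sin(π/63) = 0.0498459.
ω* = 2 / (1 + 0.0498459) = 2 / 1.0498459 ≈ 1.9050415.
ρ_SOR = ω* − 1 = 1.9050415 − 1 = 0.9050415.
For 6 digits: m = 6·ln10 / (−ln 0.9050415) = 13.8155/0.0997745 = 138.467; round up → m = 139.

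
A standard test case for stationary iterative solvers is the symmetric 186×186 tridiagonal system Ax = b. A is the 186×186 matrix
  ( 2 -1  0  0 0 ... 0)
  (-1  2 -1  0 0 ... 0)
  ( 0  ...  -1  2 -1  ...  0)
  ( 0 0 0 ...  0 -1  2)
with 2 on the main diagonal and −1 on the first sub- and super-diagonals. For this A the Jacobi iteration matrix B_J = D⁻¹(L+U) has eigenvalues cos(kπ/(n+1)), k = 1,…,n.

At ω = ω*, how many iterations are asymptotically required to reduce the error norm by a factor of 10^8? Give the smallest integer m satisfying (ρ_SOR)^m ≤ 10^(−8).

½·tridiag(1,0,1) at n=186: λ_k = cos(kπ/187); max |λ| at k=1 ⇒ ρ_J = cos(π/187) ≈ 0.9998589.
1 − cos²(π/187) = sin²(π/187) ⇒ √(1−ρ_J²) = sin(π/187) = 0.0167992.
Young: ω* = 2/(1+√(1−ρ_J²)) = 2/(1+0.0167992) = 2/1.0167992 = 1.9669567.
and ρ(B_{ω*}) = 1.9669567 − 1 = 0.9669567.
(0.9669567)^m ≤ 10^{−8}  ⇒  m·ln(0.9669567) ≤ −8·ln10  ⇒  m ≥ 548.209  ⇒  m = 549

m = 549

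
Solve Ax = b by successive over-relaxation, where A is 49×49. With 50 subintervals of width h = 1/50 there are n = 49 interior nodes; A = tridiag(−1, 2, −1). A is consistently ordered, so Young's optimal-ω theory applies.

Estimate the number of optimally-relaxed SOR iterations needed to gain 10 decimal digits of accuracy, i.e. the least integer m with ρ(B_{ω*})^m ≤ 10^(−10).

n=49: λ(B_J) = 1 − λ(A)/2 = cos(kπ/50); k=1 gives ρ_J = 0.9980267.
√(1−ρ_J²) = |sin(π/50)| = 0.0627905
ω* = 2/(1 + 0.0627905) = 2/1.0627905 = 1.8818384.
ρ_SOR = ω* − 1 = 1.8818384 − 1 = 0.8818384.
(0.8818384)^m ≤ 10^{−10}  ⇒  m·ln(0.8818384) ≤ −10·ln10  ⇒  m ≥ 183.114  ⇒  m = 184

m = 184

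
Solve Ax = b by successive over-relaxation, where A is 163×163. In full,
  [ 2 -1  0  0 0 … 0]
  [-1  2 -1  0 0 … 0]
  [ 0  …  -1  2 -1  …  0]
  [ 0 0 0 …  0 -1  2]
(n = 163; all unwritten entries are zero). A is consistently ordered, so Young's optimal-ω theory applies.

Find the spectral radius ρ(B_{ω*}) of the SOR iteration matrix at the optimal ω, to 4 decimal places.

ρ_SOR = 0.9624

n=163: λ(B_J) = 1 − λ(A)/2 = cos(kπ/164); k=1 gives ρ_J = 0.9998.
1 − cos²(π/164) = sin²(π/164) ⇒ √(1−ρ_J²) = sin(π/164) = 0.01915.
[ω*] 2 ÷ (1 + 0.01915) = 2 ÷ 1.01915 = 1.9624.
At ω = 1.9624 every |λ(B_ω)| = ω−1, so ρ_SOR = 0.9624.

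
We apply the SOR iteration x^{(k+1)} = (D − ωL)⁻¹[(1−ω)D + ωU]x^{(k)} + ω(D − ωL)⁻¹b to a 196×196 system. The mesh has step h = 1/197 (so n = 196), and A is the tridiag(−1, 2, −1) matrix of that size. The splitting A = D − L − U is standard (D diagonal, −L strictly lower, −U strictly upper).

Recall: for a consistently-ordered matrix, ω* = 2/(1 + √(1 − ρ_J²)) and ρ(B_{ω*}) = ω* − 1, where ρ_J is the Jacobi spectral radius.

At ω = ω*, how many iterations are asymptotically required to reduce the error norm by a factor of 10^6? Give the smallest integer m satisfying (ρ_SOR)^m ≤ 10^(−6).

m = 434

ρ_J = max_k |cos(kπ/197)| = cos(π/197) = 0.9998728
root = sin(π/197) = 0.0159465  (since 1−cos² = sin²).
ω* = 2 / (1 + 0.0159465) = 2 / 1.0159465 ≈ 1.9686076.
At ω = 1.9686076 every |λ(B_ω)| = ω−1, so ρ_SOR = 0.9686076.
ρ_SOR^m ≤ 10^(−6) ⇔ m ≥ 6·ln10/(−ln 0.9686076) = 13.8155/0.0318957 = 433.146; m = ⌈433.146⌉ = 434.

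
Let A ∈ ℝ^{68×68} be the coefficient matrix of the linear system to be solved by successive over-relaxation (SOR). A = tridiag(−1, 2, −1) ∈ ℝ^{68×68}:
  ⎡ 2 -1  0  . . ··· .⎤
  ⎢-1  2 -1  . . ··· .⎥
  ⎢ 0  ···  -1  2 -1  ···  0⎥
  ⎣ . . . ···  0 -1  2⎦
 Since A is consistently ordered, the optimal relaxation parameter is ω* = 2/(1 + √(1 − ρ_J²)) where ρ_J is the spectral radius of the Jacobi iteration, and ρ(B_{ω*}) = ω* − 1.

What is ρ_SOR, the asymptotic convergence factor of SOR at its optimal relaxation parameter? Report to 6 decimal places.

ρ_SOR = 0.912934

[ρ_J] n=68: ρ(B_J) = cos(π/(n+1)) = cos(π/69) = 0.998964.
root = sin(π/69) = 0.0455146  (since 1−cos² = sin²).
Young: ω* = 2/(1+√(1−ρ_J²)) = 2/(1+0.0455146) = 2/1.0455146 = 1.912934.
ρ_SOR = ω* − 1 = 1.912934 − 1 = 0.912934.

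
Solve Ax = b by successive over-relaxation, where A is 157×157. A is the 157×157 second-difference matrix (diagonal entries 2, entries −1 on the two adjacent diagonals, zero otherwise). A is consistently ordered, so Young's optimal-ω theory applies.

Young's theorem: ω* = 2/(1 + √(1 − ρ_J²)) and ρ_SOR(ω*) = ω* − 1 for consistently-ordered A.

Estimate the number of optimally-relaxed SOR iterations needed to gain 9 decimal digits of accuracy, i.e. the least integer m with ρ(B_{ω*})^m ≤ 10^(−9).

ρ_J = max_k |cos(kπ/158)| = cos(π/158) = 0.9998023
root = sin(π/158) = 0.0198822  (since 1−cos² = sin²).
ω* = 2 / (1 + 0.0198822) = 2 / 1.0198822 ≈ 1.9610108.
ρ_SOR = ω* − 1 = 1.9610108 − 1 = 0.9610108.
For 9 digits: m = 9·ln10 / (−ln 0.9610108) = 20.7233/0.0397696 = 521.084; round up → m = 522.

m = 522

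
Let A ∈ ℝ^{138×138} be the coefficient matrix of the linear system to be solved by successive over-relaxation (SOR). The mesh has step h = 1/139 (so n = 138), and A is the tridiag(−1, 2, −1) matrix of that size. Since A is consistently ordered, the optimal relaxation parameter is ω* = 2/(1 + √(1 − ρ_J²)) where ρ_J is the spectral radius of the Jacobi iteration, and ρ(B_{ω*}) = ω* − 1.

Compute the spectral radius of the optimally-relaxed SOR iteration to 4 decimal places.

ρ_J = max_k |cos(kπ/139)| = cos(π/139) = 0.9997
1 − cos²(π/139) = sin²(π/139) ⇒ √(1−ρ_J²) = sin(π/139) = 0.02260.
Then 2/(1+√(1−ρ_J²)) = 2/(1+0.02260); ω* = 2/1.02260 = 1.9558.
ρ_SOR = ω* − 1 ≈ 0.9558.

ρ_SOR = 0.9558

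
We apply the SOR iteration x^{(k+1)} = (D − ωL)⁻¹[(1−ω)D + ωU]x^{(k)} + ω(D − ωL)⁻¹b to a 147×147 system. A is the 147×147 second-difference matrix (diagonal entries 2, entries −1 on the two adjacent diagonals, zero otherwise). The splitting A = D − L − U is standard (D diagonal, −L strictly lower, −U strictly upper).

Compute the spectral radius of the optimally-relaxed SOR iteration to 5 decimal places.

ρ_SOR = 0.95843

ρ_J = max_k |cos(kπ/148)| = cos(π/148) = 0.99977
√(1−ρ_J²) = |sin(π/148)| = 0.021225
[ω*] 2 ÷ (1 + 0.021225) = 2 ÷ 1.021225 = 1.95843.
[ρ_SOR] ω* − 1 = 0.95843.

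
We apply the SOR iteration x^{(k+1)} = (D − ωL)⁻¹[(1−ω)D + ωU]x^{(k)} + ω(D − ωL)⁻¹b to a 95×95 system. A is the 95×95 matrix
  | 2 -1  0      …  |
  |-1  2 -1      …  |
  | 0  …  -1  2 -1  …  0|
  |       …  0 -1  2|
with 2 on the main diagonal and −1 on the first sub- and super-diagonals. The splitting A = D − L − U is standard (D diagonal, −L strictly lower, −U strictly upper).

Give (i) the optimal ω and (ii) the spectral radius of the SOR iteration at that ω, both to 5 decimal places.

ω* = 1.93664, ρ_SOR = 0.93664

spectrum of D⁻¹(L+U) = {cos(kπ/96) : 1≤k≤95}; ρ_J = cos(π/96) = 0.99946.
√(1−ρ_J²) simplifies to sin(π/96) = 0.032719.
ω* = 2 / (1 + 0.032719) = 2 / 1.032719 ≈ 1.93664.
ρ(B_{ω*}) = ω*−1 = 0.93664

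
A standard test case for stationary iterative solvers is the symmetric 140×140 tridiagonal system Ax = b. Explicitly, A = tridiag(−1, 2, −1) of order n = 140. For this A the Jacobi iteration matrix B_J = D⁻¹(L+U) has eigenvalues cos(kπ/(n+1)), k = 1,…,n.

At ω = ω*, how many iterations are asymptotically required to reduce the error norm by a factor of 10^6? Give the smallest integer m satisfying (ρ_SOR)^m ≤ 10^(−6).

m = 311

B_J for the 140×140 system has eigenvalues cos(kπ/141); ρ_J = cos(π/141) = 0.9997518.
√(1−ρ_J²) simplifies to sin(π/141) = 0.0222790.
Young: ω* = 2/(1+√(1−ρ_J²)) = 2/(1+0.0222790) = 2/1.0222790 = 1.9564131.
Hence ρ(B_{ω*}) = 1.9564131 − 1 = 0.9564131.
(0.9564131)^m ≤ 10^{−6}  ⇒  m·ln(0.9564131) ≤ −6·ln10  ⇒  m ≥ 310.006  ⇒  m = 311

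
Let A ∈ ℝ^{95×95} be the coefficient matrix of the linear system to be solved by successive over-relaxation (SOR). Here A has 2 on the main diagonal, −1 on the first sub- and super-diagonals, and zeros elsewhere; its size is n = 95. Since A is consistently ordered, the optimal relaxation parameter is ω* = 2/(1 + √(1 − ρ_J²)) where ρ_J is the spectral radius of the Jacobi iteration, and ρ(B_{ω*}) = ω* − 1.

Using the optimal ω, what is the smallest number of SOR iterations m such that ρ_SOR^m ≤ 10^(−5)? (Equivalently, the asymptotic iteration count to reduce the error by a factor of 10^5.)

With n=95, ρ(Jacobi) = cos(π/96) = 0.9994646.
√(1−ρ_J²) simplifies to sin(π/96) = 0.0327191.
Young: ω* = 2/(1+√(1−ρ_J²)) = 2/(1+0.0327191) = 2/1.0327191 = 1.9366350.
ρ(B_{ω*}) = ω*−1 = 0.9366350
Need (0.9366350)^m ≤ 10^(−5): m ≥ 5·ln10/|ln 0.9366350| = 11.5129/0.0654616 = 175.873 ⇒ m = 176.

m = 176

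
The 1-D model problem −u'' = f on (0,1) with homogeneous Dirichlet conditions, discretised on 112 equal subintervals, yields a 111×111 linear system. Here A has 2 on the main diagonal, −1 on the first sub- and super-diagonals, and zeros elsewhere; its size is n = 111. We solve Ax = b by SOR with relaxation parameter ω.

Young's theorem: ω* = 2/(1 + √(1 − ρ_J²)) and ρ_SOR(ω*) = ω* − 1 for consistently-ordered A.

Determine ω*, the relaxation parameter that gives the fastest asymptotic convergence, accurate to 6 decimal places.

ω* = 1.945438

½·tridiag(1,0,1) at n=111: λ_k = cos(kπ/112); max |λ| at k=1 ⇒ ρ_J = cos(π/112) ≈ 0.999607.
√(1−ρ_J²) simplifies to sin(π/112) = 0.0280463.
ω* = 2/(1 + 0.0280463) = 2/1.0280463 = 1.945438.
ρ_SOR = ω* − 1 = 1.945438 − 1 = 0.945438.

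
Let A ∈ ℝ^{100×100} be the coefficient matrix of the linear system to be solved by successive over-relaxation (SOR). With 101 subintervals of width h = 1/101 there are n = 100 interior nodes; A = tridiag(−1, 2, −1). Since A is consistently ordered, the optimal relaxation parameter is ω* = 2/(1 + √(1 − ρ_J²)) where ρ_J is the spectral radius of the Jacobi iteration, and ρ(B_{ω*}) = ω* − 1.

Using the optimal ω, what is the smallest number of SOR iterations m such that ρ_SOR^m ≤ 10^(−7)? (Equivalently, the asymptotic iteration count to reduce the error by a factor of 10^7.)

spectrum of D⁻¹(L+U) = {cos(kπ/101) : 1≤k≤100}; ρ_J = cos(π/101) = 0.9995163.
root = sin(π/101) = 0.0310999  (since 1−cos² = sin²).
ω* = 2 / (1 + 0.0310999) = 2 / 1.0310999 ≈ 1.9396763.
ρ(B_{ω*}) = ω*−1 = 0.9396763
Need (0.9396763)^m ≤ 10^(−7): m ≥ 7·ln10/|ln 0.9396763| = 16.1181/0.0622198 = 259.051 ⇒ m = 260.

m = 260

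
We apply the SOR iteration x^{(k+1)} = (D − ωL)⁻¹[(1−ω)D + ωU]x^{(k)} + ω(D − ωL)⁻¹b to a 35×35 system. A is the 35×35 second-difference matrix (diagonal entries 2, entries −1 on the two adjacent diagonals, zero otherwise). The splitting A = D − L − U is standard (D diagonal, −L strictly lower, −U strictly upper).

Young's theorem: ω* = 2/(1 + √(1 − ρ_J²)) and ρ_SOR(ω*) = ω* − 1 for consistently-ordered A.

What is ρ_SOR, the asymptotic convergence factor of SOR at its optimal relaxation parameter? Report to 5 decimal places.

ρ_SOR = 0.83966

n=35: λ(B_J) = 1 − λ(A)/2 = cos(kπ/36); k=1 gives ρ_J = 0.99619.
1 − cos²(π/36) = sin²(π/36) ⇒ √(1−ρ_J²) = sin(π/36) = 0.087156.
So ω* = 2/1.087156 = 1.83966 (Young).
ρ(B_{ω*}) = ω*−1 = 0.83966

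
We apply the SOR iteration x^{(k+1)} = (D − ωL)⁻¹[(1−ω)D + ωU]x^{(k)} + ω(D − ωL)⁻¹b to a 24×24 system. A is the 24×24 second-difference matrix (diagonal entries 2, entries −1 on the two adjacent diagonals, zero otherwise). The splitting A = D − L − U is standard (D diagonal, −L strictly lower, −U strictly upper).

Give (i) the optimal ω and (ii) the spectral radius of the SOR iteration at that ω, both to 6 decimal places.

ω* = 1.777251, ρ_SOR = 0.777251

spectrum of D⁻¹(L+U) = {cos(kπ/25) : 1≤k≤24}; ρ_J = cos(π/25) = 0.992115.
√(1−ρ_J²) simplifies to sin(π/25) = 0.1253332.
[ω*] 2 ÷ (1 + 0.1253332) = 2 ÷ 1.1253332 = 1.777251.
[ρ_SOR] ω* − 1 = 0.777251.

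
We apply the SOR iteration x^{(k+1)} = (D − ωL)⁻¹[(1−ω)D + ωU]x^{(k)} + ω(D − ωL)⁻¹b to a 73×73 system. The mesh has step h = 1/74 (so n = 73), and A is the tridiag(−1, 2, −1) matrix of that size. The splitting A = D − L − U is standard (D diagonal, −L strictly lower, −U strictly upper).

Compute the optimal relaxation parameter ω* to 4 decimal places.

ω* = 1.9186

½·tridiag(1,0,1) at n=73: λ_k = cos(kπ/74); max |λ| at k=1 ⇒ ρ_J = cos(π/74) ≈ 0.9991.
√(1−ρ_J²) simplifies to sin(π/74) = 0.04244.
So ω* = 2/1.04244 = 1.9186 (Young).
[ρ_SOR] ω* − 1 = 0.9186.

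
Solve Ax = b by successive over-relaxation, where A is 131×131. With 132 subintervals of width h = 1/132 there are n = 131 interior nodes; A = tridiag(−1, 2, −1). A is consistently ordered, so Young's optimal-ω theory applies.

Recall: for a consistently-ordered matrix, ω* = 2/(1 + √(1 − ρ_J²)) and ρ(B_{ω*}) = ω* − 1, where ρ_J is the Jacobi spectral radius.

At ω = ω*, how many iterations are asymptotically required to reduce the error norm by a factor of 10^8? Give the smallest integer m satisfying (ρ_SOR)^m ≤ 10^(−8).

B_J for the 131×131 system has eigenvalues cos(kπ/132); ρ_J = cos(π/132) = 0.9997168.
√(1 − cos²(π/132)) = sin(π/132) ≈ 0.0237977.
So ω* = 2/1.0237977 = 1.9535109 (Young).
ρ_SOR = ω* − 1 ≈ 0.9535109.
8·ln10 = 18.4207; −ln(0.9535109) = 0.0476044; m = ⌈18.4207/0.0476044⌉ = ⌈386.954⌉ = 387.

m = 387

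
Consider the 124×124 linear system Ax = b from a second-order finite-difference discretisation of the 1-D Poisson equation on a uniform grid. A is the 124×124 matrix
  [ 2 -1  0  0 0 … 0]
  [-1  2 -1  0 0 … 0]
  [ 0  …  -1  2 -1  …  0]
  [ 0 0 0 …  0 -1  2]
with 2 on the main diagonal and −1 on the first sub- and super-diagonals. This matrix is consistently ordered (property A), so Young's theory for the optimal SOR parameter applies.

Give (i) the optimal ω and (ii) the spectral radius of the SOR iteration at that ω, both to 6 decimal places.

ρ_J = max_k |cos(kπ/125)| = cos(π/125) = 0.999684
root = sin(π/125) = 0.0251301  (since 1−cos² = sin²).
ω* = 2/(1 + 0.0251301) = 2/1.0251301 = 1.950972.
ρ_SOR = ω* − 1 ≈ 0.950972.

ω* = 1.950972, ρ_SOR = 0.950972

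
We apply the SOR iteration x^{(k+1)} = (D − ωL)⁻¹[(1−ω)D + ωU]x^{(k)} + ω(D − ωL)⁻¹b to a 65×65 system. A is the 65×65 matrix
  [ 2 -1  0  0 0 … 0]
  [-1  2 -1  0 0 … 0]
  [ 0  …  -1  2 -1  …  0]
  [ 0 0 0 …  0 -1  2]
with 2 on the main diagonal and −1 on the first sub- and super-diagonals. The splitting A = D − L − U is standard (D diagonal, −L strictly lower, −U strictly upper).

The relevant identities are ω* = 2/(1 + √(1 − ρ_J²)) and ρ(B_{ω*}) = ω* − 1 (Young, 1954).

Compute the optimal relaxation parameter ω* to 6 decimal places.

[ρ_J] n=65: ρ(B_J) = cos(π/(n+1)) = cos(π/66) = 0.998867.
√(1 − cos²(π/66)) = sin(π/66) ≈ 0.0475819.
So ω* = 2/1.0475819 = 1.909159 (Young).
[ρ_SOR] ω* − 1 = 0.909159.

ω* = 1.909159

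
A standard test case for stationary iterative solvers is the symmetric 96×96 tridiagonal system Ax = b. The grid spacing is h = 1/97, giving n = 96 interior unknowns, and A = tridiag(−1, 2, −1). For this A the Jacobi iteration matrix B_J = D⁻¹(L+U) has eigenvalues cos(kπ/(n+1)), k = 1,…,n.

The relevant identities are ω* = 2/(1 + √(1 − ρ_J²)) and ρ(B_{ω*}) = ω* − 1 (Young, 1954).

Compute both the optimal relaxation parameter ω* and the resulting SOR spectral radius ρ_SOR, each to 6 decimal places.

ω* = 1.937268, ρ_SOR = 0.937268

n=96: λ(B_J) = 1 − λ(A)/2 = cos(kπ/97); k=1 gives ρ_J = 0.999476.
√(1−ρ_J²) = |sin(π/97)| = 0.0323819
Young: ω* = 2/(1+√(1−ρ_J²)) = 2/(1+0.0323819) = 2/1.0323819 = 1.937268.
and ρ(B_{ω*}) = 1.937268 − 1 = 0.937268.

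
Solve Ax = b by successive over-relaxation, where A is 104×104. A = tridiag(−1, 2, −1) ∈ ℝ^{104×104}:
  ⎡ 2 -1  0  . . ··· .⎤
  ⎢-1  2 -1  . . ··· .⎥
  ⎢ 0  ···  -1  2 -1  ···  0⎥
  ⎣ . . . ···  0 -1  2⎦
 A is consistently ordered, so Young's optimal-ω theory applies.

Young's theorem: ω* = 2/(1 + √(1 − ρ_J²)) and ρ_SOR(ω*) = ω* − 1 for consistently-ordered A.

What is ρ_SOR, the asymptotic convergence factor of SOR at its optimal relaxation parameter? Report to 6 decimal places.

With n=104, ρ(Jacobi) = cos(π/105) = 0.999552.
root = sin(π/105) = 0.0299155  (since 1−cos² = sin²).
Young: ω* = 2/(1+√(1−ρ_J²)) = 2/(1+0.0299155) = 2/1.0299155 = 1.941907.
ρ(B_{ω*}) = ω*−1 = 0.941907

ρ_SOR = 0.941907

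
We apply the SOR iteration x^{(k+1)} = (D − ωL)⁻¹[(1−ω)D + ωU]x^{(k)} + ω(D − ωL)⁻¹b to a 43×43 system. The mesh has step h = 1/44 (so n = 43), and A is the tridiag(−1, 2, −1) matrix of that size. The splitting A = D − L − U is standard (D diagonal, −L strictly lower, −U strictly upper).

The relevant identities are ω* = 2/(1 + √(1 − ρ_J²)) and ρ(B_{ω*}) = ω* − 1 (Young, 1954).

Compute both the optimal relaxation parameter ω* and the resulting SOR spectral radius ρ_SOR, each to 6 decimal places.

½·tridiag(1,0,1) at n=43: λ_k = cos(kπ/44); max |λ| at k=1 ⇒ ρ_J = cos(π/44) ≈ 0.997452.
√(1−ρ_J²) simplifies to sin(π/44) = 0.0713392.
Then 2/(1+√(1−ρ_J²)) = 2/(1+0.0713392); ω* = 2/1.0713392 = 1.866822.
[ρ_SOR] ω* − 1 = 0.866822.

ω* = 1.866822, ρ_SOR = 0.866822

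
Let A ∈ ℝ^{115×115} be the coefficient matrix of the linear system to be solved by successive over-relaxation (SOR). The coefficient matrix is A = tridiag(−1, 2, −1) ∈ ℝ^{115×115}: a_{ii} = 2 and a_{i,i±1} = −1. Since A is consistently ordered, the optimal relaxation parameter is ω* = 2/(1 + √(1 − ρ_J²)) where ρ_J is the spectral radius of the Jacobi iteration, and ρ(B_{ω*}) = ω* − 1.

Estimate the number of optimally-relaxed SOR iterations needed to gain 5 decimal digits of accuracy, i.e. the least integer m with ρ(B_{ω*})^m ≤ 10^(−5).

m = 213

n=115: λ(B_J) = 1 − λ(A)/2 = cos(kπ/116); k=1 gives ρ_J = 0.9996333.
root = sin(π/116) = 0.0270794  (since 1−cos² = sin²).
ω* = 2 / (1 + 0.0270794) = 2 / 1.0270794 ≈ 1.9472691.
[ρ_SOR] ω* − 1 = 0.9472691.
m ≥ 5·ln10 / (−ln 0.9472691) = 212.525; smallest integer m = 213.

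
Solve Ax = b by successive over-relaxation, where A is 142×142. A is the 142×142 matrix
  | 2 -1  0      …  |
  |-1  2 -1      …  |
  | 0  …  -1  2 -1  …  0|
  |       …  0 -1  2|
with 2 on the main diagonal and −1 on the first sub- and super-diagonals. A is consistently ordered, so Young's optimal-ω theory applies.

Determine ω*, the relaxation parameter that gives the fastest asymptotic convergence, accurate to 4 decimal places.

ω* = 1.9570

B_J for the 142×142 system has eigenvalues cos(kπ/143); ρ_J = cos(π/143) = 0.9998.
1 − cos²(π/143) = sin²(π/143) ⇒ √(1−ρ_J²) = sin(π/143) = 0.02197.
Then 2/(1+√(1−ρ_J²)) = 2/(1+0.02197); ω* = 2/1.02197 = 1.9570.
and ρ(B_{ω*}) = 1.9570 − 1 = 0.9570.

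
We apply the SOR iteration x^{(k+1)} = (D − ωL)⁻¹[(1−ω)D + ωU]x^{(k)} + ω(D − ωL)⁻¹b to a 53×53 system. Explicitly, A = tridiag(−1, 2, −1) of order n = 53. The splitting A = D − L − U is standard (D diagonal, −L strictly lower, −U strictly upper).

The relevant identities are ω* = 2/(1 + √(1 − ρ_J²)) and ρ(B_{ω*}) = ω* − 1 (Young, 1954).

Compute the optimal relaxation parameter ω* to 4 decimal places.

ω* = 1.8901

With n=53, ρ(Jacobi) = cos(π/54) = 0.9983.
√(1−ρ_J²) = |sin(π/54)| = 0.05814
Then 2/(1+√(1−ρ_J²)) = 2/(1+0.05814); ω* = 2/1.05814 = 1.8901.
ρ(B_{ω*}) = ω*−1 = 0.8901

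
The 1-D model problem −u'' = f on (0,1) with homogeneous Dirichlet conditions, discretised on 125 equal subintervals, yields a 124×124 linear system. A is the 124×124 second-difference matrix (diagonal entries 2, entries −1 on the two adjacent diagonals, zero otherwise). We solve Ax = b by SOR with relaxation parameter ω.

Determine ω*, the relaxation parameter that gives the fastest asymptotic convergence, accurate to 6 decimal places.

ω* = 1.950972

n=124: λ(B_J) = 1 − λ(A)/2 = cos(kπ/125); k=1 gives ρ_J = 0.999684.
√(1−ρ_J²) simplifies to sin(π/125) = 0.0251301.
[ω*] 2 ÷ (1 + 0.0251301) = 2 ÷ 1.0251301 = 1.950972.
ρ_SOR = ω* − 1 ≈ 0.950972.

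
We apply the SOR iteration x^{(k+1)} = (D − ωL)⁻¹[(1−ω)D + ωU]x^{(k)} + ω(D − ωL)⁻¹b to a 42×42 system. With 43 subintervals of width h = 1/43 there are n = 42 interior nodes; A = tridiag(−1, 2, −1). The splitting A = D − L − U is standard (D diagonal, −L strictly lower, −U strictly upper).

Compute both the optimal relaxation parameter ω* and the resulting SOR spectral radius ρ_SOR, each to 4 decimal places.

With n=42, ρ(Jacobi) = cos(π/43) = 0.9973.
root = sin(π/43) = 0.07300  (since 1−cos² = sin²).
So ω* = 2/1.07300 = 1.8639 (Young).
[ρ_SOR] ω* − 1 = 0.8639.

ω* = 1.8639, ρ_SOR = 0.8639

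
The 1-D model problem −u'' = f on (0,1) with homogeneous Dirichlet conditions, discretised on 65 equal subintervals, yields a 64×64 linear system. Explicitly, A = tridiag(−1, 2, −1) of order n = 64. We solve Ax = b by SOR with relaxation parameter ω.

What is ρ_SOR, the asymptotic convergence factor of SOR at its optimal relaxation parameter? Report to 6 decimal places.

ρ_SOR = 0.907826

spectrum of D⁻¹(L+U) = {cos(kπ/65) : 1≤k≤64}; ρ_J = cos(π/65) = 0.998832.
root = sin(π/65) = 0.0483134  (since 1−cos² = sin²).
ω* = 2/(1+0.0483134) = 1.907826
and ρ(B_{ω*}) = 1.907826 − 1 = 0.907826.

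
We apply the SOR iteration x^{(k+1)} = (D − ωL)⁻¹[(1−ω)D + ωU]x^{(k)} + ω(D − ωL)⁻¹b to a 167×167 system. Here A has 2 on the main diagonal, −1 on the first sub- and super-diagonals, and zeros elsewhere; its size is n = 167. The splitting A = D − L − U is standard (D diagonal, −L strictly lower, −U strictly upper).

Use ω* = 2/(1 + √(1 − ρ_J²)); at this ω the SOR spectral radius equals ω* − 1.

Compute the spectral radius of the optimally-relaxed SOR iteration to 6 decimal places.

n=167: λ(B_J) = 1 − λ(A)/2 = cos(kπ/168); k=1 gives ρ_J = 0.999825.
√(1−ρ_J²) = |sin(π/168)| = 0.0186989
Then 2/(1+√(1−ρ_J²)) = 2/(1+0.0186989); ω* = 2/1.0186989 = 1.963289.
ρ_SOR = ω* − 1 = 1.963289 − 1 = 0.963289.

ρ_SOR = 0.963289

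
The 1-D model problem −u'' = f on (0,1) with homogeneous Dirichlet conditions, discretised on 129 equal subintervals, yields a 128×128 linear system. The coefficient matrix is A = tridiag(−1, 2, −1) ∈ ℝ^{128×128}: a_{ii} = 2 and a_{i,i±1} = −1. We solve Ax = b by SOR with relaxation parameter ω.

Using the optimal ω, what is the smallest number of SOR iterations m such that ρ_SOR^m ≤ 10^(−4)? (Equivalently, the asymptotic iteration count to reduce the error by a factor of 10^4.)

B_J for the 128×128 system has eigenvalues cos(kπ/129); ρ_J = cos(π/129) = 0.9997035.
√(1−ρ_J²) simplifies to sin(π/129) = 0.0243510.
[ω*] 2 ÷ (1 + 0.0243510) = 2 ÷ 1.0243510 = 1.9524558.
ρ_SOR = ω* − 1 ≈ 0.9524558.
For 4 digits: m = 4·ln10 / (−ln 0.9524558) = 9.21034/0.0487116 = 189.079; round up → m = 190.

m = 190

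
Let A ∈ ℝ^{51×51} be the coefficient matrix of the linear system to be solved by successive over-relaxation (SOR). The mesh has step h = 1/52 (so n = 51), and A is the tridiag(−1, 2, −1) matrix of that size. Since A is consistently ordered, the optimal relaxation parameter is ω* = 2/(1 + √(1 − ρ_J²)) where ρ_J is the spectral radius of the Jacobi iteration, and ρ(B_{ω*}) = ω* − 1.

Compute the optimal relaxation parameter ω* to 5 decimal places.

ω* = 1.88612

[ρ_J] n=51: ρ(B_J) = cos(π/(n+1)) = cos(π/52) = 0.99818.
1 − cos²(π/52) = sin²(π/52) ⇒ √(1−ρ_J²) = sin(π/52) = 0.060378.
Young: ω* = 2/(1+√(1−ρ_J²)) = 2/(1+0.060378) = 2/1.060378 = 1.88612.
Hence ρ(B_{ω*}) = 1.88612 − 1 = 0.88612.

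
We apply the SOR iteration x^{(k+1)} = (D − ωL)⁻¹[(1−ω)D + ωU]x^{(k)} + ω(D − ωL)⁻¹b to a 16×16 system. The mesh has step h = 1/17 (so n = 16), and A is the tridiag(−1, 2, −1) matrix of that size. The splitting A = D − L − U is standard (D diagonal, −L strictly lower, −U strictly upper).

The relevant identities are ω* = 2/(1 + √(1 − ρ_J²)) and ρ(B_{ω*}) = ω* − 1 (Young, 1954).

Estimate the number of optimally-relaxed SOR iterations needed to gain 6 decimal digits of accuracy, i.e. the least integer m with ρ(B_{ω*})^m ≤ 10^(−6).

m = 38

With n=16, ρ(Jacobi) = cos(π/17) = 0.9829731.
√(1−ρ_J²) = |sin(π/17)| = 0.1837495
Then 2/(1+√(1−ρ_J²)) = 2/(1+0.1837495); ω* = 2/1.1837495 = 1.6895466.
ρ(B_{ω*}) = ω*−1 = 0.6895466
(0.6895466)^m ≤ 10^{−6}  ⇒  m·ln(0.6895466) ≤ −6·ln10  ⇒  m ≥ 37.166  ⇒  m = 38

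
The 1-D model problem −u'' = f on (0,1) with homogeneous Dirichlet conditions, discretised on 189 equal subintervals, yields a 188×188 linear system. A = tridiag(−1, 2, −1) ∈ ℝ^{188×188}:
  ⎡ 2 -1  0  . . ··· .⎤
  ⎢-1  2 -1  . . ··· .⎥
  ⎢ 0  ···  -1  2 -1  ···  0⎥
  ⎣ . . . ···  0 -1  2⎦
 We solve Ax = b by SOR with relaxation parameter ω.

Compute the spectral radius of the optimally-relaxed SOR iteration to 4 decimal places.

ρ_J = max_k |cos(kπ/189)| = cos(π/189) = 0.9999
1 − cos²(π/189) = sin²(π/189) ⇒ √(1−ρ_J²) = sin(π/189) = 0.01662.
So ω* = 2/1.01662 = 1.9673 (Young).
ρ_SOR = ω* − 1 ≈ 0.9673.

ρ_SOR = 0.9673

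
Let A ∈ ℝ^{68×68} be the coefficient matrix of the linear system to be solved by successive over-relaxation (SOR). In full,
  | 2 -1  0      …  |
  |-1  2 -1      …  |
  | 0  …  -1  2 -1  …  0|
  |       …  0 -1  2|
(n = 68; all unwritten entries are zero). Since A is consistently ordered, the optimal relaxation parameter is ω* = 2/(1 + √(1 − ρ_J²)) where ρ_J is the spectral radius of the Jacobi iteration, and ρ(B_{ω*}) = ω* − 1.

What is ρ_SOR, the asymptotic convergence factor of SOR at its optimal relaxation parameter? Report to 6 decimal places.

ρ_J = max_k |cos(kπ/69)| = cos(π/69) = 0.998964
√(1−ρ_J²) = |sin(π/69)| = 0.0455146
ω* = 2/(1 + 0.0455146) = 2/1.0455146 = 1.912934.
and ρ(B_{ω*}) = 1.912934 − 1 = 0.912934.

ρ_SOR = 0.912934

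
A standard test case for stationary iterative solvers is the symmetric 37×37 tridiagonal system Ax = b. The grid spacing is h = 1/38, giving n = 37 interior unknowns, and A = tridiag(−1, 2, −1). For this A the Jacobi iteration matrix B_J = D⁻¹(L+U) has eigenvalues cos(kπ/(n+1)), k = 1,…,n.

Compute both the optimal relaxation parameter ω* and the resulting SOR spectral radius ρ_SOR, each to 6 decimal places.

ω* = 1.847440, ρ_SOR = 0.847440

ρ_J = max_k |cos(kπ/38)| = cos(π/38) = 0.996584
√(1 − cos²(π/38)) = sin(π/38) ≈ 0.0825793.
ω* = 2/(1 + 0.0825793) = 2/1.0825793 = 1.847440.
Hence ρ(B_{ω*}) = 1.847440 − 1 = 0.847440.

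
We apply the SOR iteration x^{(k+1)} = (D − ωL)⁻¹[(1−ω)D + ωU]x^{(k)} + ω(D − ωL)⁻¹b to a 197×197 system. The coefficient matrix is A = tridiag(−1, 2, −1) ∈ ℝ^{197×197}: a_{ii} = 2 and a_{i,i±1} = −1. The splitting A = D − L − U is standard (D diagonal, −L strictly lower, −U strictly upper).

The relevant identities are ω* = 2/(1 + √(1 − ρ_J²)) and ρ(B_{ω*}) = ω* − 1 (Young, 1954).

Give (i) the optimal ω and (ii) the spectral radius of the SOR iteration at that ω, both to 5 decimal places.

n=197: λ(B_J) = 1 − λ(A)/2 = cos(kπ/198); k=1 gives ρ_J = 0.99987.
1 − cos²(π/198) = sin²(π/198) ⇒ √(1−ρ_J²) = sin(π/198) = 0.015866.
Young: ω* = 2/(1+√(1−ρ_J²)) = 2/(1+0.015866) = 2/1.015866 = 1.96876.
ρ_SOR = ω* − 1 ≈ 0.96876.

ω* = 1.96876, ρ_SOR = 0.96876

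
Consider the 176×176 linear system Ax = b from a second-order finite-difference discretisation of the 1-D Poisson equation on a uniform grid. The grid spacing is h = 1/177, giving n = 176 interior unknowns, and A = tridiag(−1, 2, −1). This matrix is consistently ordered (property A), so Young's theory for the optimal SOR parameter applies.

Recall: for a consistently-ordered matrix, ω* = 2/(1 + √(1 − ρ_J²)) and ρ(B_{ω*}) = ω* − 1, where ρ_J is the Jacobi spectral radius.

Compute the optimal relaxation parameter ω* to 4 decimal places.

ω* = 1.9651

spectrum of D⁻¹(L+U) = {cos(kπ/177) : 1≤k≤176}; ρ_J = cos(π/177) = 0.9998.
1 − cos²(π/177) = sin²(π/177) ⇒ √(1−ρ_J²) = sin(π/177) = 0.01775.
[ω*] 2 ÷ (1 + 0.01775) = 2 ÷ 1.01775 = 1.9651.
and ρ(B_{ω*}) = 1.9651 − 1 = 0.9651.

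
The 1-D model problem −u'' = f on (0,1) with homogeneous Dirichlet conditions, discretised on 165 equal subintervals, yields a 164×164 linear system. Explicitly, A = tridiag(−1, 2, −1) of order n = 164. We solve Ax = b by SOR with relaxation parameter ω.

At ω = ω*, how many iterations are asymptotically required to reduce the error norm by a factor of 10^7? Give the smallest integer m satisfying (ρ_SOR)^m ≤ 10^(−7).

m = 424

[ρ_J] n=164: ρ(B_J) = cos(π/(n+1)) = cos(π/165) = 0.9998187.
√(1−ρ_J²) = |sin(π/165)| = 0.0190388
[ω*] 2 ÷ (1 + 0.0190388) = 2 ÷ 1.0190388 = 1.9626338.
At ω = 1.9626338 every |λ(B_ω)| = ω−1, so ρ_SOR = 0.9626338.
Need (0.9626338)^m ≤ 10^(−7): m ≥ 7·ln10/|ln 0.9626338| = 16.1181/0.0380822 = 423.245 ⇒ m = 424.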